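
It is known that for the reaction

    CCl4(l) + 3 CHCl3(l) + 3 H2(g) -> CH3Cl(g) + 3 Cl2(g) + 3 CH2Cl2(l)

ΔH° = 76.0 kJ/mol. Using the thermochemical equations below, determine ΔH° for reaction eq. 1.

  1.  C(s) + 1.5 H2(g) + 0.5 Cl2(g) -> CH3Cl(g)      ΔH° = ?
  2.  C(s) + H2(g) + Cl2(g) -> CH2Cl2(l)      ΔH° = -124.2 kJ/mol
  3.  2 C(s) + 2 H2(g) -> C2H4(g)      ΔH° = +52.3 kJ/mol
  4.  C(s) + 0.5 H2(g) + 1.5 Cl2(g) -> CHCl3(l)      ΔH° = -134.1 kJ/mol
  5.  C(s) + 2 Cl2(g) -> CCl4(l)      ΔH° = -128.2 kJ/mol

ΔH° = -81.9 kJ/mol

eq. 1 as written (CH3Cl(g) already on the product side): contributes x
eq. 2 × 3 (scale by 3 for the 3 CH2Cl2(l)): (3)·(-124.2) = -372.6 kJ/mol
eq. 3: not needed (C2H4(g) appears nowhere else).
eq. 4 reversed and × 3 (reverse to put CHCl3(l) on the reactant side; ×3 to match 3 CHCl3(l) in the target): (-3)·(-134.1) = +402.3 kJ/mol
eq. 5 reversed (CCl4(l) must end up as a reactant): +128.2 kJ/mol
+76.0 = (-372.6) + (+402.3) + (+128.2) + x
x = (+76.0 − (+157.9)) / (1) = -81.9 kJ/mol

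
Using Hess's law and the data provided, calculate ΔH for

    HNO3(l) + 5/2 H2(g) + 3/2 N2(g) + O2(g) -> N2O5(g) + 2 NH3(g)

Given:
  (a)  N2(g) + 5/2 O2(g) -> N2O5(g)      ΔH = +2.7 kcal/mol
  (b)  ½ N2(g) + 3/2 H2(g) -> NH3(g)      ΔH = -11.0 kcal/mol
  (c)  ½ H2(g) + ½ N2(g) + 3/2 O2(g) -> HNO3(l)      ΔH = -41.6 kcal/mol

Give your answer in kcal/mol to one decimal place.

ΔH = 22.3 kcal/mol

(a) as written: +2.7 kcal/mol
(b) × 2: (2)·(-11.0) = -22.0 kcal/mol
(c) reversed: +41.6 kcal/mol
ΔH = (+2.7) + (-22.0) + (+41.6) = 22.3 kcal/mol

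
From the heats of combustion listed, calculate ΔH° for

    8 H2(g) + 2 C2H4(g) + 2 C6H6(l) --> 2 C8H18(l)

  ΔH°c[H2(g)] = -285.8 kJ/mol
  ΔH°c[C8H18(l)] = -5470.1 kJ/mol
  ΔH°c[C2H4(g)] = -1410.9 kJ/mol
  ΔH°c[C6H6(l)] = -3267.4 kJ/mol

Using ΔH = Σ nΔHc°(reactants) − Σ nΔHc°(products):
= [8·(-285.8) + 2·(-1410.9) + 2·(-3267.4)] − [2·(-5470.1)]
= -702.8 kJ/mol

ΔH° = -702.8 kJ/mol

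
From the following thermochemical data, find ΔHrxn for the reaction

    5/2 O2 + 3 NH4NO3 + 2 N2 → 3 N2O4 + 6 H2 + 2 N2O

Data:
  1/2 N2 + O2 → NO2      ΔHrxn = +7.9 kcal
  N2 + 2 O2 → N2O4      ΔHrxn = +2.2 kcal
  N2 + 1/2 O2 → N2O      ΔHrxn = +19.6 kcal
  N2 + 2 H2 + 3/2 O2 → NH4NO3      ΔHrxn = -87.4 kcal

equation 1: not needed.
equation 2 × 3: (3)·(+2.2) = +6.6 kcal
equation 3 × 2: (2)·(+19.6) = +39.2 kcal
equation 4 reversed and × 3: (-3)·(-87.4) = +262.2 kcal
Summing the manipulated equations, ΔHrxn = (+6.6) + (+39.2) + (+262.2) = 308.0 kcal

ΔHrxn = 308.0 kcal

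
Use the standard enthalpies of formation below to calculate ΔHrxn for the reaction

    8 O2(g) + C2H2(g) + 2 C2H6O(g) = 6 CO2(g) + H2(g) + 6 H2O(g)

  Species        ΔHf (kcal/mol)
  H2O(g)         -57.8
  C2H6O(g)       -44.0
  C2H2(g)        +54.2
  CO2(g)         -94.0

Products: 6·(-94.0) + 1·(+0.0) + 6·(-57.8) = -910.8
Reactants: 8·(+0.0) + 1·(+54.2) + 2·(-44.0) = -33.8
ΔHrxn = (-910.8) − (-33.8) = -877.0 kcal/mol

ΔHrxn = -877.0 kcal/mol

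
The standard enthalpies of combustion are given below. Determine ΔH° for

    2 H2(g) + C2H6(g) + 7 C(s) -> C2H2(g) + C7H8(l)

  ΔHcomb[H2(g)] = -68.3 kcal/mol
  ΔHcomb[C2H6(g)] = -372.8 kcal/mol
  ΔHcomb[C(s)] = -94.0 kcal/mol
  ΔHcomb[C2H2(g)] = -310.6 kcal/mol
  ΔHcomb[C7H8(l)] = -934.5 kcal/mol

With combustion enthalpies, reactants minus products:
= [2·(-68.3) + 1·(-372.8) + 7·(-94.0)] − [1·(-310.6) + 1·(-934.5)]
= 77.7 kcal/mol

ΔH° = 77.7 kcal/mol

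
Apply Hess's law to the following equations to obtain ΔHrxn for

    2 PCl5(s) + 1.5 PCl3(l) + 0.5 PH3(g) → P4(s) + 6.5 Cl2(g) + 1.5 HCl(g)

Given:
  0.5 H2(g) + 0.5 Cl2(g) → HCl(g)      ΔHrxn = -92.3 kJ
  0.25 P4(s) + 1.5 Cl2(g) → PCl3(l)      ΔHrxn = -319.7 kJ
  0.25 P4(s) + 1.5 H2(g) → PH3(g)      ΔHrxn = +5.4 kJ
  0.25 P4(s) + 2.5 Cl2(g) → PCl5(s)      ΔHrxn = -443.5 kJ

ΔHrxn = 1225.4 kJ

equation 1 × 3/2 (scale by 3/2 for the 3/2 HCl(g)): (3/2)·(-92.3) = -138.45 kJ
equation 2 reversed and × 3/2 (PCl3(l) must end up as a reactant; scale by 3/2 for the 3/2 PCl3(l)): (-3/2)·(-319.7) = +479.55 kJ
equation 3 reversed and × 1/2 (reverse to put PH3(g) on the reactant side; ×1/2 to match 1/2 PH3(g) in the target): (-1/2)·(+5.4) = -2.7 kJ
equation 4 reversed and × 2 (PCl5(s) must end up as a reactant; scale by 2 for the 2 PCl5(s)): (-2)·(-443.5) = +887.0 kJ
Since enthalpy is a state function, ΔHrxn = (-138.45) + (+479.55) + (-2.7) + (+887.0) = 1225.4 kJ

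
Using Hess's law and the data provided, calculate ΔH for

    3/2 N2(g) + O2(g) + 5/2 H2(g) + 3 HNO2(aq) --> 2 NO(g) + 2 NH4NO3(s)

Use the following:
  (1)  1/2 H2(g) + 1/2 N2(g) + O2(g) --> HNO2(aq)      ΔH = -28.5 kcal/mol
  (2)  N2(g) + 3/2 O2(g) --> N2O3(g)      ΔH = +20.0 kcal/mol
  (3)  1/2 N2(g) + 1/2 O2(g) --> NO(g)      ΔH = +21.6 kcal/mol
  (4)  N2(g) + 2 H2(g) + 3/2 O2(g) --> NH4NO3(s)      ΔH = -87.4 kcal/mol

ΔH = -46.1 kcal/mol

(1) reversed and × 3: (-3)·(-28.5) = +85.5 kcal/mol
(2): not needed.
(3) × 2: (2)·(+21.6) = +43.2 kcal/mol
(4) × 2: (2)·(-87.4) = -174.8 kcal/mol
By Hess's law, ΔH = (-3)·(-28.5) + (2)·(+21.6) + (2)·(-87.4) = -46.1 kcal/mol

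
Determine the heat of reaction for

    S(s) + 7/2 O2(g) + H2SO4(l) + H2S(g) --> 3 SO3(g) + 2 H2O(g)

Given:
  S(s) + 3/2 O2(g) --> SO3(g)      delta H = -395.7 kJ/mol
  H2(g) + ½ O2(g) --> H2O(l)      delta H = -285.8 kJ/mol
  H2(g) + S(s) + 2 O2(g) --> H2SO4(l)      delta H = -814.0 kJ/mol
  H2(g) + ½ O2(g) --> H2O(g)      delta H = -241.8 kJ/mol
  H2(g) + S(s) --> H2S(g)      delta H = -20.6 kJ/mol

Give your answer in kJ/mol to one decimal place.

delta H = -836.1 kJ/mol

equation 1 × 3: (3)·(-395.7) = -1187.1 kJ/mol
equation 2: not needed.
equation 3 reversed: +814.0 kJ/mol
equation 4 × 2: (2)·(-241.8) = -483.6 kJ/mol
equation 5 reversed: +20.6 kJ/mol
Summing the manipulated equations, delta H = (3)·(-395.7) + (-1)·(-814.0) + (2)·(-241.8) + (-1)·(-20.6) = -836.1 kJ/mol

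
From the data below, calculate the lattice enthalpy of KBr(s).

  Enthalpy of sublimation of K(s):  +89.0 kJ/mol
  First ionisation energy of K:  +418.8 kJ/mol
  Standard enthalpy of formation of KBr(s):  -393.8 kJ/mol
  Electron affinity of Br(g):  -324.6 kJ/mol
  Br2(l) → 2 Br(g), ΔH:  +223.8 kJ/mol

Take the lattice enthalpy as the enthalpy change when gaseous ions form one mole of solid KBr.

U = -688.9 kJ/mol

ΔHf° = 1·ΔHsub + 1·(ΣIE) + 1/2·D(Br2) + 1·EA + U
-393.8 = 1·(+89.0) + 1·(+418.8) + 1/2·(+223.8) + 1·(-324.6) + U
U = -393.8 − (+295.1) = -688.9 kJ/mol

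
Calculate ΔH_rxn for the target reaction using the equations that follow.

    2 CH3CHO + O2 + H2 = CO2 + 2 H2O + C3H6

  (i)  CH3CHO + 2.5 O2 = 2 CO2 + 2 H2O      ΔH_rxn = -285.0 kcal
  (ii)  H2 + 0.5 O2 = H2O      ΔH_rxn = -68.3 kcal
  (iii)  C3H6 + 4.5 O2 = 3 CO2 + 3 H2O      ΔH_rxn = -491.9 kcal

(i) × 2 (×2 to match 2 CH3CHO in the target): (2)·(-285.0) = -570.0 kcal
(ii) as written (H2 already on the reactant side): -68.3 kcal
(iii) reversed (reverse to put C3H6 on the product side): +491.9 kcal
ΔH_rxn = (2)·(-285.0) + (1)·(-68.3) + (-1)·(-491.9) = -146.4 kcal

ΔH_rxn = -146.4 kcal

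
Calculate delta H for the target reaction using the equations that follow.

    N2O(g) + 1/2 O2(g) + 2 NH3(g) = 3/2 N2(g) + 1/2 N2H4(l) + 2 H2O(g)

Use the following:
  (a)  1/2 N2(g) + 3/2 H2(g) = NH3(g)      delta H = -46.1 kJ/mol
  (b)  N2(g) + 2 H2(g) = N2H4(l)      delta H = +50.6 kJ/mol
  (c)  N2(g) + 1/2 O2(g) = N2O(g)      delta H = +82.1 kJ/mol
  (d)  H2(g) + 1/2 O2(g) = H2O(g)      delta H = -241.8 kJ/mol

(a) reversed and × 2 (NH3(g) must end up as a reactant; scale by 2 for the 2 NH3(g)): (-2)·(-46.1) = +92.2 kJ/mol
(b) × 1/2 (×1/2 to match 1/2 N2H4(l) in the target): (1/2)·(+50.6) = +25.3 kJ/mol
(c) reversed (reverse to put N2O(g) on the reactant side): -82.1 kJ/mol
(d) × 2 (×2 to match 2 H2O(g) in the target): (2)·(-241.8) = -483.6 kJ/mol
Since enthalpy is a state function, delta H = (+92.2) + (+25.3) + (-82.1) + (-483.6) = -448.2 kJ/mol

delta H = -448.2 kJ/mol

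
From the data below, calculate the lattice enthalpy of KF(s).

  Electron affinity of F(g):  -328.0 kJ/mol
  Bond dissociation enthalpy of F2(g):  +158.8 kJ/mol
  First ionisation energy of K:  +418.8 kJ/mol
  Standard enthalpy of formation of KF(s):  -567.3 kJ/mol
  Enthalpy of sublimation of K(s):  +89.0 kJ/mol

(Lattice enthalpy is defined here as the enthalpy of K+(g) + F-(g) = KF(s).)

ΔHf° = 1·ΔHsub + 1·(ΣIE) + 1/2·D(F2) + 1·EA + U
-567.3 = 1·(+89.0) + 1·(+418.8) + 1/2·(+158.8) + 1·(-328.0) + U
U = -567.3 − (+259.2) = -826.5 kJ/mol

U = -826.5 kJ/mol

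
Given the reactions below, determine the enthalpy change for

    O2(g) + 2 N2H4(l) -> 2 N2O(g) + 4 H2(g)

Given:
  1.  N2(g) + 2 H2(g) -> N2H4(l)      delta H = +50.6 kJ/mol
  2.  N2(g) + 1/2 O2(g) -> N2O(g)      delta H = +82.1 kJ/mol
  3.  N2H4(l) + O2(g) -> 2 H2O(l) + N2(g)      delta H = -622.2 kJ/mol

eq. 1 reversed and × 2 (reverse to put H2(g) on the product side; scale by 2 for the 4 H2(g)): (-2)·(+50.6) = -101.2 kJ/mol
eq. 2 × 2 (×2 to match 2 N2O(g) in the target): (2)·(+82.1) = +164.2 kJ/mol
eq. 3: not needed (H2O(l) appears nowhere else).
Summing the manipulated equations, delta H = (-2)·(+50.6) + (2)·(+82.1) = 63.0 kJ/mol

delta H = 63.0 kJ/mol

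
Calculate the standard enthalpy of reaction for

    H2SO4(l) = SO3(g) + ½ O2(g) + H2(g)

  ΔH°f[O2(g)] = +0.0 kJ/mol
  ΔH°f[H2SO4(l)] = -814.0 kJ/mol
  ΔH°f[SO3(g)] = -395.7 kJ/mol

ΔH_rxn = 418.3 kJ/mol

Products: 1·(-395.7) + 1/2·(+0.0) + 1·(+0.0) = -395.7
Reactants: 1·(-814.0) = -814.0
ΔH_rxn = (-395.7) − (-814.0) = 418.3 kJ/mol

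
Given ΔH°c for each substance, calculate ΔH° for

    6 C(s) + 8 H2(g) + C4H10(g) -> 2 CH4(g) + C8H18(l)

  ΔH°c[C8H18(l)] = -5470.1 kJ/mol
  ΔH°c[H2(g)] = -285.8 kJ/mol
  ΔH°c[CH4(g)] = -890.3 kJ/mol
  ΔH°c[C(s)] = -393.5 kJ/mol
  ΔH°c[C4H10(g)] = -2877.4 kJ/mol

Using ΔH = Σ nΔHc°(reactants) − Σ nΔHc°(products):
= [6·(-393.5) + 8·(-285.8) + 1·(-2877.4)] − [2·(-890.3) + 1·(-5470.1)]
= -274.1 kJ/mol

ΔH° = -274.1 kJ/mol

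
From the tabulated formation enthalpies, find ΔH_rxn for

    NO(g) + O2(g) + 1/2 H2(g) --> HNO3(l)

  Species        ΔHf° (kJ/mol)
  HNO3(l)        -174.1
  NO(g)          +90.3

ΔH_rxn = -264.4 kJ/mol

ΔH°rxn = Σ nΔHf°(products) − Σ nΔHf°(reactants).
Products: 1·(-174.1) = -174.1
Reactants: 1·(+90.3) + 1·(+0.0) + 1/2·(+0.0) = +90.3
ΔH_rxn = (-174.1) − (+90.3) = -264.4 kJ/mol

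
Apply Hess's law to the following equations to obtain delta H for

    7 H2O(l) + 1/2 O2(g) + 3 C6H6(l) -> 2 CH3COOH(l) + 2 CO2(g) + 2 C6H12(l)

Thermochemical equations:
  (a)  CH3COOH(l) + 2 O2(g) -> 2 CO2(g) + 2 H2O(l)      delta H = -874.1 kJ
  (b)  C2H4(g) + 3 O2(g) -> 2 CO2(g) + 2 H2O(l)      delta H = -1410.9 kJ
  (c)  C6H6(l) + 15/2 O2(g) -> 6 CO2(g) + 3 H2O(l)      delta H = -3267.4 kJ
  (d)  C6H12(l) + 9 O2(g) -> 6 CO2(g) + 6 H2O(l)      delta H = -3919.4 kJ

delta H = -215.2 kJ

(a) reversed and × 2 (CH3COOH(l) must end up as a product; ×2 to match 2 CH3COOH(l) in the target): (-2)·(-874.1) = +1748.2 kJ
(b): not needed (C2H4(g) appears nowhere else).
(c) × 3 (scale by 3 for the 3 C6H6(l)): (3)·(-3267.4) = -9802.2 kJ
(d) reversed and × 2 (reverse to put C6H12(l) on the product side; scale by 2 for the 2 C6H12(l)): (-2)·(-3919.4) = +7838.8 kJ
delta H = (-2)·(-874.1) + (3)·(-3267.4) + (-2)·(-3919.4) = -215.2 kJ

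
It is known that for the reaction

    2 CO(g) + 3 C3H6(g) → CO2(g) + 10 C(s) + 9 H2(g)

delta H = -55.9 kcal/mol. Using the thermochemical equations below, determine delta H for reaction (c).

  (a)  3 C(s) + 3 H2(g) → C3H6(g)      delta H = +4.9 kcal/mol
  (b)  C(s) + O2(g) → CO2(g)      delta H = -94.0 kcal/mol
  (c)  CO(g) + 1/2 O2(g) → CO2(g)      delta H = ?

delta H = -67.6 kcal/mol

(a) reversed and × 3: (-3)·(+4.9) = -14.7 kcal/mol
(b) reversed: +94.0 kcal/mol
(c) × 2: contributes 2·x
-55.9 = (-14.7) + (+94.0) + 2·x
x = (-55.9 − (+79.3)) / (2) = -67.6 kcal/mol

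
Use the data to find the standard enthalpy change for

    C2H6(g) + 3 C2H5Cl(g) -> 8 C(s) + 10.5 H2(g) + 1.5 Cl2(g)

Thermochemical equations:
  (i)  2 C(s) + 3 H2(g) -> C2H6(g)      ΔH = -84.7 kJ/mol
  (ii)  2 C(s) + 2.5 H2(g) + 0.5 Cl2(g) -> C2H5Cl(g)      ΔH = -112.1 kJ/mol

(i) reversed (C2H6(g) must end up as a reactant): +84.7 kJ/mol
(ii) reversed and × 3 (C2H5Cl(g) must end up as a reactant; ×3 to match 3 C2H5Cl(g) in the target): (-3)·(-112.1) = +336.3 kJ/mol
Since enthalpy is a state function, ΔH = (-1)·(-84.7) + (-3)·(-112.1) = 421.0 kJ/mol

ΔH = 421.0 kJ/mol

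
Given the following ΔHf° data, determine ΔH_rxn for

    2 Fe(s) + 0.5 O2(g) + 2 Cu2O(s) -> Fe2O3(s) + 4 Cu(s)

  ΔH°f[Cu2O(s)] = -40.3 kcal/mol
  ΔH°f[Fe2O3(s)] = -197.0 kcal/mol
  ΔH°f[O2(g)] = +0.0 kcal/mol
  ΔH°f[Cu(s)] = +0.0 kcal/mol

ΔH_rxn = -116.4 kcal/mol

Products: 1·(-197.0) + 4·(+0.0) = -197.0
Reactants: 2·(+0.0) + 1/2·(+0.0) + 2·(-40.3) = -80.6
ΔH_rxn = (-197.0) − (-80.6) = -116.4 kcal/mol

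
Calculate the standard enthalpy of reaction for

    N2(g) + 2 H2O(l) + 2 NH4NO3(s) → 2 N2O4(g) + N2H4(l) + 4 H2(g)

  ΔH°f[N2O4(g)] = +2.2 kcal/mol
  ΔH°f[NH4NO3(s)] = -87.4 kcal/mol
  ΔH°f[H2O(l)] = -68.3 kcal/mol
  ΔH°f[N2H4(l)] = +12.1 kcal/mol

ΔH_rxn = 327.9 kcal/mol

Products: 2·(+2.2) + 1·(+12.1) + 4·(+0.0) = +16.5
Reactants: 1·(+0.0) + 2·(-68.3) + 2·(-87.4) = -311.4
ΔH_rxn = (+16.5) − (-311.4) = 327.9 kcal/mol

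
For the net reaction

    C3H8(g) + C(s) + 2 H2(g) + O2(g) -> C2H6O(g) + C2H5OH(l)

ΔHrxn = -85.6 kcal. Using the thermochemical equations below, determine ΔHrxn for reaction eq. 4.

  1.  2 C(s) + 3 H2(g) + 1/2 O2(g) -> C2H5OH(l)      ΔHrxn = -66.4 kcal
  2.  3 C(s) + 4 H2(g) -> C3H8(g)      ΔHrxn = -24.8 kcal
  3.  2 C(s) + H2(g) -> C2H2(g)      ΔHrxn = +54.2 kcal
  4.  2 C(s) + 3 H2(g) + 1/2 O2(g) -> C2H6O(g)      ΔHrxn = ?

ΔHrxn = -44.0 kcal

eq. 1 as written (C2H5OH(l) already on the product side): -66.4 kcal
eq. 2 reversed (C3H8(g) must end up as a reactant): +24.8 kcal
eq. 3: not needed (C2H2(g) appears nowhere else).
eq. 4 as written (C2H6O(g) already on the product side): contributes x
-85.6 = (-66.4) + (+24.8) + x
x = (-85.6 − (-41.6)) / (1) = -44.0 kcal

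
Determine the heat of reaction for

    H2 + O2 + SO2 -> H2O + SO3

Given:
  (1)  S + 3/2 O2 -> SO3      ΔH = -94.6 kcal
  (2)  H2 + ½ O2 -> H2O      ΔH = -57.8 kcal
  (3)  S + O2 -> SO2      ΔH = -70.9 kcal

(1) as written: -94.6 kcal
(2) as written: -57.8 kcal
(3) reversed: +70.9 kcal
Since enthalpy is a state function, ΔH = (1)·(-94.6) + (1)·(-57.8) + (-1)·(-70.9) = -81.5 kcal

ΔH = -81.5 kcal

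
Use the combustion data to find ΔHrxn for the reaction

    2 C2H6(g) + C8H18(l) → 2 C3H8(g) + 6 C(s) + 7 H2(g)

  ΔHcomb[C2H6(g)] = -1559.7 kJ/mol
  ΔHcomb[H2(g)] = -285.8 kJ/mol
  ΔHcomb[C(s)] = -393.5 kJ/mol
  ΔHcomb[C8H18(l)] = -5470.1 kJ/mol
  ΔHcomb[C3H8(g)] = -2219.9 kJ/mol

Using ΔH = Σ nΔHc°(reactants) − Σ nΔHc°(products):
= [2·(-1559.7) + 1·(-5470.1)] − [2·(-2219.9) + 6·(-393.5) + 7·(-285.8)]
= 211.9 kJ/mol

ΔHrxn = 211.9 kJ/mol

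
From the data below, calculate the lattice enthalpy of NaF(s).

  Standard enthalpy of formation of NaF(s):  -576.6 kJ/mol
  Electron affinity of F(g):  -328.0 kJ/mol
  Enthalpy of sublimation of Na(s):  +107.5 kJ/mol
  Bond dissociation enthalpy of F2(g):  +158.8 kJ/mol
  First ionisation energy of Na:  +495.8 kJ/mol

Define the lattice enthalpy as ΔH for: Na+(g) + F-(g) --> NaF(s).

U = -931.3 kJ/mol

ΔHf° = 1·ΔHsub + 1·(ΣIE) + 1/2·D(F2) + 1·EA + U
-576.6 = 1·(+107.5) + 1·(+495.8) + 1/2·(+158.8) + 1·(-328.0) + U
U = -576.6 − (+354.7) = -931.3 kJ/mol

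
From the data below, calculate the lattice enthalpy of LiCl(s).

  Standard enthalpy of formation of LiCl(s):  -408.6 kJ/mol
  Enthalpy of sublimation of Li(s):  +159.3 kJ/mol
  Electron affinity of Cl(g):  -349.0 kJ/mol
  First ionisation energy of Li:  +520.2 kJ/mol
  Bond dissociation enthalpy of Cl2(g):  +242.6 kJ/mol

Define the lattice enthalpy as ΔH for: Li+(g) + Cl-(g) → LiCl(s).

U = -860.4 kJ/mol

ΔHf° = 1·ΔHsub + 1·(ΣIE) + 1/2·D(Cl2) + 1·EA + U
-408.6 = 1·(+159.3) + 1·(+520.2) + 1/2·(+242.6) + 1·(-349.0) + U
U = -408.6 − (+451.8) = -860.4 kJ/mol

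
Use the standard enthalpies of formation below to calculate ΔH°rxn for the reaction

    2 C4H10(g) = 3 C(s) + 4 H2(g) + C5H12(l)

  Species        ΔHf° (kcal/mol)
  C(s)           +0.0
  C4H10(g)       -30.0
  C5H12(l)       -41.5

ΔH°rxn = Σ nΔHf°(products) − Σ nΔHf°(reactants).
Products: 3·(+0.0) + 4·(+0.0) + 1·(-41.5) = -41.5
Reactants: 2·(-30.0) = -60.0
ΔH°rxn = (-41.5) − (-60.0) = 18.5 kcal/mol

ΔH°rxn = 18.5 kcal/mol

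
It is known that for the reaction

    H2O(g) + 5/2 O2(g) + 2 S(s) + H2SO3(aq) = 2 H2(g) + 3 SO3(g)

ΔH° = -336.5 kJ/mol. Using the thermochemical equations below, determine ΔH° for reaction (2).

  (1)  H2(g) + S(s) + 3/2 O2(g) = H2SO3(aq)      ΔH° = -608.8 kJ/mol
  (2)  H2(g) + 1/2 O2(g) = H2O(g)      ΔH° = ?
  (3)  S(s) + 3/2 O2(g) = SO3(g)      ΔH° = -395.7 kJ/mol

ΔH° = -241.8 kJ/mol

(1) reversed (reverse to put H2SO3(aq) on the reactant side): +608.8 kJ/mol
(2) reversed (reverse to put H2O(g) on the reactant side): contributes −x
(3) × 3 (scale by 3 for the 3 SO3(g)): (3)·(-395.7) = -1187.1 kJ/mol
-336.5 = (+608.8) + (-1187.1) − x
x = (-336.5 − (-578.3)) / (-1) = -241.8 kJ/mol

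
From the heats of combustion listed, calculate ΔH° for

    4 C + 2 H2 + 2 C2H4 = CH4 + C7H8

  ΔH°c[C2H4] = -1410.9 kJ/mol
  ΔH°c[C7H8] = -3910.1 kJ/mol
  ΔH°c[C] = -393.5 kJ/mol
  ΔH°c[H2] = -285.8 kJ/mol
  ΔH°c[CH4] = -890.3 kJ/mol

ΔH° = -167.0 kJ/mol

Using ΔH = Σ nΔHc°(reactants) − Σ nΔHc°(products):
= [4·(-393.5) + 2·(-285.8) + 2·(-1410.9)] − [1·(-890.3) + 1·(-3910.1)]
= -167.0 kJ/mol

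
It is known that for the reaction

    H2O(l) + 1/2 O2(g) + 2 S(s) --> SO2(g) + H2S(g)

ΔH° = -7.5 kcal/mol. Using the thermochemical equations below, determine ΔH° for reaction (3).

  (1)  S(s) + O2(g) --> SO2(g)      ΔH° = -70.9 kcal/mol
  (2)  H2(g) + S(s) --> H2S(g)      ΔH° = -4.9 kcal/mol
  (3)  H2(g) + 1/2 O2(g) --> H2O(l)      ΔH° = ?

(1) as written: -70.9 kcal/mol
(2) as written: -4.9 kcal/mol
(3) reversed: contributes −x
-7.5 = (-70.9) + (-4.9) − x
x = (-7.5 − (-75.8)) / (-1) = -68.3 kcal/mol

ΔH° = -68.3 kcal/mol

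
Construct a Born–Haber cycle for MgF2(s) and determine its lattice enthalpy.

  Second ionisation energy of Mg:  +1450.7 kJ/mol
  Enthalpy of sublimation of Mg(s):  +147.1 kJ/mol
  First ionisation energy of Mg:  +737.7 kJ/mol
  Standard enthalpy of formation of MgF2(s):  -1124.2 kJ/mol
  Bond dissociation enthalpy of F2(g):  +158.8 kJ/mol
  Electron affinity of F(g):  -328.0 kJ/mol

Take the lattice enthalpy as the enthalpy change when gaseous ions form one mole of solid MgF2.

U = -2962.5 kJ/mol

ΔHf° = 1·ΔHsub + 1·(ΣIE) + 1·D(F2) + 2·EA + U
-1124.2 = 1·(+147.1) + 1·(+2188.4) + 1·(+158.8) + 2·(-328.0) + U
U = -1124.2 − (+1838.3) = -2962.5 kJ/mol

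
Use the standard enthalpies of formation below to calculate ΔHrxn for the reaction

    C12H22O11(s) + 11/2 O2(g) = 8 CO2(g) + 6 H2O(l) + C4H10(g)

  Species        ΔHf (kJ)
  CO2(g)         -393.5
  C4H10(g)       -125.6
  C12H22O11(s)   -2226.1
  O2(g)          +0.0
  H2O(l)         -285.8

ΔHrxn = -2762.3 kJ

Products: 8·(-393.5) + 6·(-285.8) + 1·(-125.6) = -4988.4
Reactants: 1·(-2226.1) + 11/2·(+0.0) = -2226.1
ΔHrxn = (-4988.4) − (-2226.1) = -2762.3 kJ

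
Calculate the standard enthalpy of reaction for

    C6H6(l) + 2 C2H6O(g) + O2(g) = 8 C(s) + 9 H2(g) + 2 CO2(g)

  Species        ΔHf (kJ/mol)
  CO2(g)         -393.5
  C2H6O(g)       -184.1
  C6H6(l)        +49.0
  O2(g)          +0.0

Products: 8·(+0.0) + 9·(+0.0) + 2·(-393.5) = -787.0
Reactants: 1·(+49.0) + 2·(-184.1) + 1·(+0.0) = -319.2
ΔH° = (-787.0) − (-319.2) = -467.8 kJ/mol

ΔH° = -467.8 kJ/mol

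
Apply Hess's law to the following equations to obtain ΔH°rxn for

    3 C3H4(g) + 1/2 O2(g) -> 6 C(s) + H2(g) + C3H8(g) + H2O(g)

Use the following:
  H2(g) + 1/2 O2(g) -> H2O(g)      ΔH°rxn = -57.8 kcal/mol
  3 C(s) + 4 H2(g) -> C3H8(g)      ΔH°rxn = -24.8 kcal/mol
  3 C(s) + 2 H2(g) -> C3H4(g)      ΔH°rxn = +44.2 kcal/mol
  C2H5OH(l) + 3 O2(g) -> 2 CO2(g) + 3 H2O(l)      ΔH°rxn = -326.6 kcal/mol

ΔH°rxn = -215.2 kcal/mol

equation 1 as written (H2O(g) already on the product side): -57.8 kcal/mol
equation 2 as written (C3H8(g) already on the product side): -24.8 kcal/mol
equation 3 reversed and × 3 (reverse to put C3H4(g) on the reactant side; ×3 to match 3 C3H4(g) in the target): (-3)·(+44.2) = -132.6 kcal/mol
equation 4: not needed (CO2(g) appears nowhere else).
ΔH°rxn = (-57.8) + (-24.8) + (-132.6) = -215.2 kcal/mol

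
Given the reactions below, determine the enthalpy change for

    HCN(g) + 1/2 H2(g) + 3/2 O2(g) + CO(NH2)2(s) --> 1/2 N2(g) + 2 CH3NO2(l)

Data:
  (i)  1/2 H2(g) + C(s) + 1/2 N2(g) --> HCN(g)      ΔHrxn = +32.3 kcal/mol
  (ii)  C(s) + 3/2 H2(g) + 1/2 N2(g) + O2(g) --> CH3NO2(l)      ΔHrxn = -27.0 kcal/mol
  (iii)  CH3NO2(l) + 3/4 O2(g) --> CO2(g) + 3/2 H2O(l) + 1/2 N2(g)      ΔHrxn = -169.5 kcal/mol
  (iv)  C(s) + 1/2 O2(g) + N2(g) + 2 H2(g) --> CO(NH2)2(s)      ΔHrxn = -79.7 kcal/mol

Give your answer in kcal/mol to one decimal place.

ΔHrxn = -6.6 kcal/mol

(i) reversed: -32.3 kcal/mol
(ii) × 2: (2)·(-27.0) = -54.0 kcal/mol
(iii): not needed.
(iv) reversed: +79.7 kcal/mol
Since enthalpy is a state function, ΔHrxn = (-1)·(+32.3) + (2)·(-27.0) + (-1)·(-79.7) = -6.6 kcal/mol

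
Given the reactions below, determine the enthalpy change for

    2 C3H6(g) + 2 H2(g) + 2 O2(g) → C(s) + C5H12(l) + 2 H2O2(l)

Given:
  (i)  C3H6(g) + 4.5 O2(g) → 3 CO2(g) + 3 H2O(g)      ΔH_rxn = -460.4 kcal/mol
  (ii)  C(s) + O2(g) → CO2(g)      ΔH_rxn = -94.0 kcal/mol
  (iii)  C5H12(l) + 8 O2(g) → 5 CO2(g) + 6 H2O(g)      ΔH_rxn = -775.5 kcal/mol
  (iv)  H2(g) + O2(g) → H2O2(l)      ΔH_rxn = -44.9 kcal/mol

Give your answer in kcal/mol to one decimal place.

(i) × 2 (scale by 2 for the 2 C3H6(g)): (2)·(-460.4) = -920.8 kcal/mol
(ii) reversed (reverse to put C(s) on the product side): +94.0 kcal/mol
(iii) reversed (C5H12(l) must end up as a product): +775.5 kcal/mol
(iv) × 2 (×2 to match 2 H2O2(l) in the target): (2)·(-44.9) = -89.8 kcal/mol
Summing the manipulated equations, ΔH_rxn = (2)·(-460.4) + (-1)·(-94.0) + (-1)·(-775.5) + (2)·(-44.9) = -141.1 kcal/mol

ΔH_rxn = -141.1 kcal/mol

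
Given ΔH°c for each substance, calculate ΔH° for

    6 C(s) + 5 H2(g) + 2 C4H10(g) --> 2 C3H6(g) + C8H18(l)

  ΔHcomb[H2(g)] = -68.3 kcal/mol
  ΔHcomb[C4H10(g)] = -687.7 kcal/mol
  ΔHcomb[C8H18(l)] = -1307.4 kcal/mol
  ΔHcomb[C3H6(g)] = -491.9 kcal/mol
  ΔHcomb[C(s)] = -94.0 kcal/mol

ΔH° = 10.3 kcal/mol

With combustion enthalpies, reactants minus products:
= [6·(-94.0) + 5·(-68.3) + 2·(-687.7)] − [2·(-491.9) + 1·(-1307.4)]
= 10.3 kcal/mol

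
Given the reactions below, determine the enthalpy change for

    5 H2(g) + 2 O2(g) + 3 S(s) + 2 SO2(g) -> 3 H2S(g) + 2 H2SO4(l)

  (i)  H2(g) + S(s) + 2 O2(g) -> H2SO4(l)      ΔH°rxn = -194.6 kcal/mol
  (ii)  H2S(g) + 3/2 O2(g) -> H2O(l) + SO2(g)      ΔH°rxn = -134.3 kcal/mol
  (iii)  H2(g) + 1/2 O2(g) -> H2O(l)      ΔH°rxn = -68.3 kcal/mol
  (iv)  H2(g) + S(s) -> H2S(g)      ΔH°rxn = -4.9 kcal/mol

ΔH°rxn = -262.1 kcal/mol

(i) × 2 (scale by 2 for the 2 H2SO4(l)): (2)·(-194.6) = -389.2 kcal/mol
(ii) reversed and × 2 (reverse to put SO2(g) on the reactant side; ×2 to match 2 SO2(g) in the target): (-2)·(-134.3) = +268.6 kcal/mol
(iii) × 2: (2)·(-68.3) = -136.6 kcal/mol
(iv) as written: -4.9 kcal/mol
ΔH°rxn = (2)·(-194.6) + (-2)·(-134.3) + (2)·(-68.3) + (1)·(-4.9) = -262.1 kcal/mol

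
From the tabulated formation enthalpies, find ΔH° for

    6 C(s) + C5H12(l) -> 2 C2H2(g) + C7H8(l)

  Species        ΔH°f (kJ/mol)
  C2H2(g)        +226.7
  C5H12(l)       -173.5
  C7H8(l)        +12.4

ΔH°rxn = Σ nΔHf°(products) − Σ nΔHf°(reactants).
Products: 2·(+226.7) + 1·(+12.4) = +465.8
Reactants: 6·(+0.0) + 1·(-173.5) = -173.5
ΔH° = (+465.8) − (-173.5) = 639.3 kJ/mol

ΔH° = 639.3 kJ/mol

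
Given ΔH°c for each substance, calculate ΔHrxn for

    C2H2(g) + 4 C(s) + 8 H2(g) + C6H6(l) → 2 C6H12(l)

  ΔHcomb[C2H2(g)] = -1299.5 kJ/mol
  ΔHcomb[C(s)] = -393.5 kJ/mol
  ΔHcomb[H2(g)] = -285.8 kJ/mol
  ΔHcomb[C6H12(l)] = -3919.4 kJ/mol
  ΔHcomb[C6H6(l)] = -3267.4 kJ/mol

With combustion enthalpies, reactants minus products:
= [1·(-1299.5) + 4·(-393.5) + 8·(-285.8) + 1·(-3267.4)] − [2·(-3919.4)]
= -588.5 kJ/mol

ΔHrxn = -588.5 kJ/mol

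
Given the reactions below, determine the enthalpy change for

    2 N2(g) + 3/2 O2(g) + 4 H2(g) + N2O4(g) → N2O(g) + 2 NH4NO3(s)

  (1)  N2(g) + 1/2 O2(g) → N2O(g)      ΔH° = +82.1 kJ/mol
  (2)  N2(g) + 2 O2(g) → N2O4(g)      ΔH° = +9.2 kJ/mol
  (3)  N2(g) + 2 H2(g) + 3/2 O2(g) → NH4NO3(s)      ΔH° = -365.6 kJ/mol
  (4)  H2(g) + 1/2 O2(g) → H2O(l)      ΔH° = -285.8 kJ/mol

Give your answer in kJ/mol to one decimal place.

(1) as written: +82.1 kJ/mol
(2) reversed: -9.2 kJ/mol
(3) × 2: (2)·(-365.6) = -731.2 kJ/mol
(4): not needed.
Combining the equations, ΔH° = (1)·(+82.1) + (-1)·(+9.2) + (2)·(-365.6) = -658.3 kJ/mol

ΔH° = -658.3 kJ/mol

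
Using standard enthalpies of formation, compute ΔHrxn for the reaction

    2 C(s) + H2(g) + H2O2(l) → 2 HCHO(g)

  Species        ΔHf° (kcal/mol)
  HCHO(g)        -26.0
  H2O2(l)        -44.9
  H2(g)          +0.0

ΔHrxn = -7.1 kcal/mol

Products: 2·(-26.0) = -52.0
Reactants: 2·(+0.0) + 1·(+0.0) + 1·(-44.9) = -44.9
ΔHrxn = (-52.0) − (-44.9) = -7.1 kcal/mol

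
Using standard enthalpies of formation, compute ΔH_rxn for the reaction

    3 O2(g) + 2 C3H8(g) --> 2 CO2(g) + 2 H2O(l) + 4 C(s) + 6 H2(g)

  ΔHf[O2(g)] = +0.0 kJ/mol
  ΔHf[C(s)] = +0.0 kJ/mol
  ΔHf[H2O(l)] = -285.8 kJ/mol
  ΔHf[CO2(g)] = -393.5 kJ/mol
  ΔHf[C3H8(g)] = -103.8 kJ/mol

ΔH_rxn = -1151.0 kJ/mol

Products: 2·(-393.5) + 2·(-285.8) + 4·(+0.0) + 6·(+0.0) = -1358.6
Reactants: 3·(+0.0) + 2·(-103.8) = -207.6
ΔH_rxn = (-1358.6) − (-207.6) = -1151.0 kJ/mol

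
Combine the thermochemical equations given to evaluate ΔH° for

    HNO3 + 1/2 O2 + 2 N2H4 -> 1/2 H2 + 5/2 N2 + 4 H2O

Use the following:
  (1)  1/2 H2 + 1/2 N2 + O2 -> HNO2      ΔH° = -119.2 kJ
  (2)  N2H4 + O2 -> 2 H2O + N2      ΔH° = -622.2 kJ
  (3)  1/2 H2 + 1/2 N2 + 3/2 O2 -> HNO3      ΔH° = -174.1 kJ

ΔH° = -1070.3 kJ

(1): not needed (HNO2 appears nowhere else).
(2) × 2 (scale by 2 for the 2 N2H4): (2)·(-622.2) = -1244.4 kJ
(3) reversed (HNO3 must end up as a reactant): +174.1 kJ
Combining the equations, ΔH° = (2)·(-622.2) + (-1)·(-174.1) = -1070.3 kJ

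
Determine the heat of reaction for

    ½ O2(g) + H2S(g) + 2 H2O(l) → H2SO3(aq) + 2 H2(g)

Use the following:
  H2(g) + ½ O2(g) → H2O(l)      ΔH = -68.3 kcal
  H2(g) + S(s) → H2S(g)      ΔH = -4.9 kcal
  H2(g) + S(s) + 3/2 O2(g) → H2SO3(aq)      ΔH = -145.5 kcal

equation 1 reversed and × 2: (-2)·(-68.3) = +136.6 kcal
equation 2 reversed: +4.9 kcal
equation 3 as written: -145.5 kcal
ΔH = (-2)·(-68.3) + (-1)·(-4.9) + (1)·(-145.5) = -4.0 kcal

ΔH = -4.0 kcal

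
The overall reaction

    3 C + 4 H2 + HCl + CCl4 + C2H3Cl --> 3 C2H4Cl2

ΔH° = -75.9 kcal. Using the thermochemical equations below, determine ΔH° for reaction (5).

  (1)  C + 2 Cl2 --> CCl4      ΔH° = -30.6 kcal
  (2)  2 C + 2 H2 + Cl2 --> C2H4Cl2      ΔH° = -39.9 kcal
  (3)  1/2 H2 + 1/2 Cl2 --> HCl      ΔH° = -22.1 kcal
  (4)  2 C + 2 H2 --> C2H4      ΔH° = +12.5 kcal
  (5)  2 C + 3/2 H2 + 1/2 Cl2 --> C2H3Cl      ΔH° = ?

(1) reversed: +30.6 kcal
(2) × 3: (3)·(-39.9) = -119.7 kcal
(3) reversed: +22.1 kcal
(4): not needed.
(5) reversed: contributes −x
-75.9 = (+30.6) + (-119.7) + (+22.1) − x
x = (-75.9 − (-67.0)) / (-1) = 8.9 kcal

ΔH° = 8.9 kcal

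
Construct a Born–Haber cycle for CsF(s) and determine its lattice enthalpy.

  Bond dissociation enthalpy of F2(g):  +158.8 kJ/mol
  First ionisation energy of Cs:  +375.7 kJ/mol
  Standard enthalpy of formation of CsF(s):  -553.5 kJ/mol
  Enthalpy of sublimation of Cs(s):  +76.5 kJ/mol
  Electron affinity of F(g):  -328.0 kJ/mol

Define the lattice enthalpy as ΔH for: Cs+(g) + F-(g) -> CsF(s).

U = -757.1 kJ/mol

ΔHf° = 1·ΔHsub + 1·(ΣIE) + 1/2·D(F2) + 1·EA + U
-553.5 = 1·(+76.5) + 1·(+375.7) + 1/2·(+158.8) + 1·(-328.0) + U
U = -553.5 − (+203.6) = -757.1 kJ/mol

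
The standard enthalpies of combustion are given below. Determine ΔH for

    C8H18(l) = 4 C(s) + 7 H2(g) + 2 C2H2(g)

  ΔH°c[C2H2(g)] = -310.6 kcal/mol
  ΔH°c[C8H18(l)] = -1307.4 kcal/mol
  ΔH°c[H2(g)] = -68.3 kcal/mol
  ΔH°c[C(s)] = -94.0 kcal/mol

ΔH = 167.9 kcal/mol

Using ΔH = Σ nΔHc°(reactants) − Σ nΔHc°(products):
= [1·(-1307.4)] − [4·(-94.0) + 7·(-68.3) + 2·(-310.6)]
= 167.9 kcal/mol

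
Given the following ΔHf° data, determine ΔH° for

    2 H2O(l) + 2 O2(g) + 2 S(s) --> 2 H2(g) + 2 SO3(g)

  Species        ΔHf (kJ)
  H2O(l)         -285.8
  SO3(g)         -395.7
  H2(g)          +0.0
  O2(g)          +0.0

Products: 2·(+0.0) + 2·(-395.7) = -791.4
Reactants: 2·(-285.8) + 2·(+0.0) + 2·(+0.0) = -571.6
ΔH° = (-791.4) − (-571.6) = -219.8 kJ

ΔH° = -219.8 kJ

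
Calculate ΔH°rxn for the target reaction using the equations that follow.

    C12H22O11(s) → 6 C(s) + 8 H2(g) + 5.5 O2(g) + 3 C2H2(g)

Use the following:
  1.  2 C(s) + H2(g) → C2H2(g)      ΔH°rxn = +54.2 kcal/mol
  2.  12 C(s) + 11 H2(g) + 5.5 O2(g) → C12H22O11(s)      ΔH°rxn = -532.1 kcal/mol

ΔH°rxn = 694.7 kcal/mol

eq. 1 × 3: (3)·(+54.2) = +162.6 kcal/mol
eq. 2 reversed: +532.1 kcal/mol
By Hess's law, ΔH°rxn = (+162.6) + (+532.1) = 694.7 kcal/mol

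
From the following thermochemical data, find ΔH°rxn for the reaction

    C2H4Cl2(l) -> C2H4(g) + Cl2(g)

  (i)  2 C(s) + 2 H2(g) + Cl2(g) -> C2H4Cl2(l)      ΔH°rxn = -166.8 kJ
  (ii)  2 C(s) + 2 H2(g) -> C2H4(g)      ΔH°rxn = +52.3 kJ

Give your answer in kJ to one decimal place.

(i) reversed (C2H4Cl2(l) must end up as a reactant): +166.8 kJ
(ii) as written (C2H4(g) already on the product side): +52.3 kJ
By Hess's law, ΔH°rxn = (+166.8) + (+52.3) = 219.1 kJ

ΔH°rxn = 219.1 kJ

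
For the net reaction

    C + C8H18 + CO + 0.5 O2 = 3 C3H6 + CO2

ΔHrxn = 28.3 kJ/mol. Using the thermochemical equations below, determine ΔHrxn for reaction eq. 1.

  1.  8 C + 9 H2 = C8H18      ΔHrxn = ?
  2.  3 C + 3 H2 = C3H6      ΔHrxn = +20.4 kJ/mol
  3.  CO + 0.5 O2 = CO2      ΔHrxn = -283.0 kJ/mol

eq. 1 reversed: contributes −x
eq. 2 × 3: (3)·(+20.4) = +61.2 kJ/mol
eq. 3 as written: -283.0 kJ/mol
+28.3 = (+61.2) + (-283.0) − x
x = (+28.3 − (-221.8)) / (-1) = -250.1 kJ/mol

ΔHrxn = -250.1 kJ/mol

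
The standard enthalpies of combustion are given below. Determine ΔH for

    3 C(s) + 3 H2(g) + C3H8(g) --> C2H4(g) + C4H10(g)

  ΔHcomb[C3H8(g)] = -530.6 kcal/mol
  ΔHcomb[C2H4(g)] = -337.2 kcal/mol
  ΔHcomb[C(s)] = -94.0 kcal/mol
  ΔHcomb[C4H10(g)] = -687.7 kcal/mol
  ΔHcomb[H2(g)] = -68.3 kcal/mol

With combustion enthalpies, reactants minus products:
= [3·(-94.0) + 3·(-68.3) + 1·(-530.6)] − [1·(-337.2) + 1·(-687.7)]
= 7.4 kcal/mol

ΔH = 7.4 kcal/mol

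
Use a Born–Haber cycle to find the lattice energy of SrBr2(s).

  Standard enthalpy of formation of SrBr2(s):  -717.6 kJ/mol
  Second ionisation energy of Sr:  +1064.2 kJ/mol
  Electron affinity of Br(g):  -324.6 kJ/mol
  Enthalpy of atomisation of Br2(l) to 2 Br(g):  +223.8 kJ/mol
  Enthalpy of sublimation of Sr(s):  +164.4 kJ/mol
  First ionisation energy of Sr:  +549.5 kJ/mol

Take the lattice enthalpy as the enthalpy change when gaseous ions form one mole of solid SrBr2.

ΔHf° = 1·ΔHsub + 1·(ΣIE) + 1·D(Br2) + 2·EA + U
-717.6 = 1·(+164.4) + 1·(+1613.7) + 1·(+223.8) + 2·(-324.6) + U
U = -717.6 − (+1352.7) = -2070.3 kJ/mol

U = -2070.3 kJ/mol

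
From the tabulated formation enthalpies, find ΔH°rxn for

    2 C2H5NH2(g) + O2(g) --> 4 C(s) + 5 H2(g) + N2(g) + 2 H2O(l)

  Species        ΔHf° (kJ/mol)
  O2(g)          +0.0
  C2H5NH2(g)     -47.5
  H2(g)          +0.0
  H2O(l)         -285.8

ΔH°rxn = Σ nΔHf°(products) − Σ nΔHf°(reactants).
Products: 4·(+0.0) + 5·(+0.0) + 1·(+0.0) + 2·(-285.8) = -571.6
Reactants: 2·(-47.5) + 1·(+0.0) = -95.0
ΔH°rxn = (-571.6) − (-95.0) = -476.6 kJ/mol

ΔH°rxn = -476.6 kJ/mol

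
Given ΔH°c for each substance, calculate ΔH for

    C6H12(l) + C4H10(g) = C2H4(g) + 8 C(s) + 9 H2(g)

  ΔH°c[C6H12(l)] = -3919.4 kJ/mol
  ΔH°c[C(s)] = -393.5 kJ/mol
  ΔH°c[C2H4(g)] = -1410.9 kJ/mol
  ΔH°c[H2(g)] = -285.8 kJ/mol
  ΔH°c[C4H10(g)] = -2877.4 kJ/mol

Using ΔH = Σ nΔHc°(reactants) − Σ nΔHc°(products):
= [1·(-3919.4) + 1·(-2877.4)] − [1·(-1410.9) + 8·(-393.5) + 9·(-285.8)]
= 334.3 kJ/mol

ΔH = 334.3 kJ/mol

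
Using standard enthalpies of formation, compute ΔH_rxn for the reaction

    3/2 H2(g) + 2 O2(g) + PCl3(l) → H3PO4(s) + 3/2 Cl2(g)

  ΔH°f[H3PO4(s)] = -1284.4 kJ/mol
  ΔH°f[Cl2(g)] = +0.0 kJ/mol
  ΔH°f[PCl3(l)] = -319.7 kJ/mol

Products: 1·(-1284.4) + 3/2·(+0.0) = -1284.4
Reactants: 3/2·(+0.0) + 2·(+0.0) + 1·(-319.7) = -319.7
ΔH_rxn = (-1284.4) − (-319.7) = -964.7 kJ/mol

ΔH_rxn = -964.7 kJ/mol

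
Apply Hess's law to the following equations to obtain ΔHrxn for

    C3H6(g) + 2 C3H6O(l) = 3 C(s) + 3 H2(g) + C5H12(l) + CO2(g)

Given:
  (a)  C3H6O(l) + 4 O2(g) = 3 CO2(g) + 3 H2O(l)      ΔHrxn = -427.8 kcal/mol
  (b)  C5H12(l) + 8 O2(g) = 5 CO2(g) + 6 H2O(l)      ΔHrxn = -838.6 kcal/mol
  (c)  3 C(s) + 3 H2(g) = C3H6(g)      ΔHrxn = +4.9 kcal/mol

(a) × 2 (scale by 2 for the 2 C3H6O(l)): (2)·(-427.8) = -855.6 kcal/mol
(b) reversed (reverse to put C5H12(l) on the product side): +838.6 kcal/mol
(c) reversed (C3H6(g) must end up as a reactant): -4.9 kcal/mol
Combining the equations, ΔHrxn = (2)·(-427.8) + (-1)·(-838.6) + (-1)·(+4.9) = -21.9 kcal/mol

ΔHrxn = -21.9 kcal/mol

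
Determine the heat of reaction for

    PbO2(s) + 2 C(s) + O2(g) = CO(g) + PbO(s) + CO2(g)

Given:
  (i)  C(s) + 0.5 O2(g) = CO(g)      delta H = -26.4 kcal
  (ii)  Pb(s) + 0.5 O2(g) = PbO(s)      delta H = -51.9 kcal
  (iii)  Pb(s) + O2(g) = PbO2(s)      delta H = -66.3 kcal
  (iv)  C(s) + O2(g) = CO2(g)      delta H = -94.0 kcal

delta H = -106.0 kcal

(i) as written (CO(g) already on the product side): -26.4 kcal
(ii) as written (PbO(s) already on the product side): -51.9 kcal
(iii) reversed (PbO2(s) must end up as a reactant): +66.3 kcal
(iv) as written (CO2(g) already on the product side): -94.0 kcal
delta H = (-26.4) + (-51.9) + (+66.3) + (-94.0) = -106.0 kcal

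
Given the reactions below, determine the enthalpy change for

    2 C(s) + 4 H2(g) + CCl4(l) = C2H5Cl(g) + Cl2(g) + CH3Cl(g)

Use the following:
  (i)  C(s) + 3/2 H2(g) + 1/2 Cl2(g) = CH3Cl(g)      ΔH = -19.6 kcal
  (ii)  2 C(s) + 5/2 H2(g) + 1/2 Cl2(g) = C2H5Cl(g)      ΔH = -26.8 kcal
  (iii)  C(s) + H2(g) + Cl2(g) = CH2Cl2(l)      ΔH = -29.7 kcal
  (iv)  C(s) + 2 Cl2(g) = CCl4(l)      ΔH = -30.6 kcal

(i) as written: -19.6 kcal
(ii) as written: -26.8 kcal
(iii): not needed.
(iv) reversed: +30.6 kcal
Since enthalpy is a state function, ΔH = (1)·(-19.6) + (1)·(-26.8) + (-1)·(-30.6) = -15.8 kcal

ΔH = -15.8 kcal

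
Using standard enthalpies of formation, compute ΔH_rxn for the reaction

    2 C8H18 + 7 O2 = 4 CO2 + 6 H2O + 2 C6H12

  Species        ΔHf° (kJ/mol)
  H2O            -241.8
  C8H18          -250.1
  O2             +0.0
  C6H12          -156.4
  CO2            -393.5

ΔH_rxn = -2837.4 kJ/mol

ΔH°rxn = Σ nΔHf°(products) − Σ nΔHf°(reactants).
Products: 4·(-393.5) + 6·(-241.8) + 2·(-156.4) = -3337.6
Reactants: 2·(-250.1) + 7·(+0.0) = -500.2
ΔH_rxn = (-3337.6) − (-500.2) = -2837.4 kJ/mol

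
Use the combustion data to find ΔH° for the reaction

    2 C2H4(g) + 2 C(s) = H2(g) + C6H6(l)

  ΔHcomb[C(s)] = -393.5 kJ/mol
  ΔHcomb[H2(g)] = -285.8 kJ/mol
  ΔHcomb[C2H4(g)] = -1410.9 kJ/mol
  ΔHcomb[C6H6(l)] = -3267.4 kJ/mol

Using ΔH = Σ nΔHc°(reactants) − Σ nΔHc°(products):
= [2·(-1410.9) + 2·(-393.5)] − [1·(-285.8) + 1·(-3267.4)]
= -55.6 kJ/mol

ΔH° = -55.6 kJ/mol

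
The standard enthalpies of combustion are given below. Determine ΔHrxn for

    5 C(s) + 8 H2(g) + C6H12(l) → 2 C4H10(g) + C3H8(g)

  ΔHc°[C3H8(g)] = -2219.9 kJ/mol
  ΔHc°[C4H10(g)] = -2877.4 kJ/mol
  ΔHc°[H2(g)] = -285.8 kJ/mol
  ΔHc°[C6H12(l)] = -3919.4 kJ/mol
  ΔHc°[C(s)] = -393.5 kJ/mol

With combustion enthalpies, reactants minus products:
= [5·(-393.5) + 8·(-285.8) + 1·(-3919.4)] − [2·(-2877.4) + 1·(-2219.9)]
= -198.6 kJ/mol

ΔHrxn = -198.6 kJ/mol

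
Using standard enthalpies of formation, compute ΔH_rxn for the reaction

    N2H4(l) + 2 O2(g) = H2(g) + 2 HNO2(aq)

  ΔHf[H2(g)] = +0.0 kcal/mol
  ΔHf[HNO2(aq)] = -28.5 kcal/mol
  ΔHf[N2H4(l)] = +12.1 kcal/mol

ΔH°rxn = Σ nΔHf°(products) − Σ nΔHf°(reactants).
Products: 1·(+0.0) + 2·(-28.5) = -57.0
Reactants: 1·(+12.1) + 2·(+0.0) = +12.1
ΔH_rxn = (-57.0) − (+12.1) = -69.1 kcal/mol

ΔH_rxn = -69.1 kcal/mol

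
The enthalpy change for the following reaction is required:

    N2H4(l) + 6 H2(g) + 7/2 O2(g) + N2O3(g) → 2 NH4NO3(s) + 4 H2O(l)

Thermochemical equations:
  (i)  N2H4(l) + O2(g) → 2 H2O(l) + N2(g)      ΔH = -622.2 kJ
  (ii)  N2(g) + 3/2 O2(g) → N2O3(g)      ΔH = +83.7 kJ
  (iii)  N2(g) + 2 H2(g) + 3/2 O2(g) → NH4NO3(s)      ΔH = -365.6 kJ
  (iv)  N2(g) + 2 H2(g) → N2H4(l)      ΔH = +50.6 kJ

(i) × 2: (2)·(-622.2) = -1244.4 kJ
(ii) reversed: -83.7 kJ
(iii) × 2: (2)·(-365.6) = -731.2 kJ
(iv) as written: +50.6 kJ
Since enthalpy is a state function, ΔH = (2)·(-622.2) + (-1)·(+83.7) + (2)·(-365.6) + (1)·(+50.6) = -2008.7 kJ

ΔH = -2008.7 kJ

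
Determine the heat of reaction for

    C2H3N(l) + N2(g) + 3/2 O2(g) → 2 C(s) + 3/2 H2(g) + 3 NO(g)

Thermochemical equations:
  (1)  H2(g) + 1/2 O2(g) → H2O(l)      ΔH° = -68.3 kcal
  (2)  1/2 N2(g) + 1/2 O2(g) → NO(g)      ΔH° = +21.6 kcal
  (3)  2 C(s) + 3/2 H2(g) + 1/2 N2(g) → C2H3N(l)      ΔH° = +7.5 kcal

(1): not needed.
(2) × 3: (3)·(+21.6) = +64.8 kcal
(3) reversed: -7.5 kcal
ΔH° = (3)·(+21.6) + (-1)·(+7.5) = 57.3 kcal

ΔH° = 57.3 kcal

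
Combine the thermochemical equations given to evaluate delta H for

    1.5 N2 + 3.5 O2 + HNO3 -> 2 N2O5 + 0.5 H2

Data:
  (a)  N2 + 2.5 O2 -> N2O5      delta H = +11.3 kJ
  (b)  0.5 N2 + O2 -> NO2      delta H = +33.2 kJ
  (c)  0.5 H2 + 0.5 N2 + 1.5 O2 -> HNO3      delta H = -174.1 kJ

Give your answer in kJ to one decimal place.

(a) × 2 (scale by 2 for the 2 N2O5): (2)·(+11.3) = +22.6 kJ
(b): not needed (NO2 appears nowhere else).
(c) reversed (reverse to put HNO3 on the reactant side): +174.1 kJ
delta H = (+22.6) + (+174.1) = 196.7 kJ

delta H = 196.7 kJ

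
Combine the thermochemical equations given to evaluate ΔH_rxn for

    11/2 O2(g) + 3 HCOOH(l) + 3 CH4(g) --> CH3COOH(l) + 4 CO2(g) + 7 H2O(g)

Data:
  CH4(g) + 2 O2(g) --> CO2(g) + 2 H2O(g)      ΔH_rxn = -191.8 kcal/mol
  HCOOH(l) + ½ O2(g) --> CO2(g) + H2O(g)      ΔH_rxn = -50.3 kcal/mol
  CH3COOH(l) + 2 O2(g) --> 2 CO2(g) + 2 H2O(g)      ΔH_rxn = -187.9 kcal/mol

ΔH_rxn = -538.4 kcal/mol

equation 1 × 3: (3)·(-191.8) = -575.4 kcal/mol
equation 2 × 3: (3)·(-50.3) = -150.9 kcal/mol
equation 3 reversed: +187.9 kcal/mol
Since enthalpy is a state function, ΔH_rxn = (3)·(-191.8) + (3)·(-50.3) + (-1)·(-187.9) = -538.4 kcal/mol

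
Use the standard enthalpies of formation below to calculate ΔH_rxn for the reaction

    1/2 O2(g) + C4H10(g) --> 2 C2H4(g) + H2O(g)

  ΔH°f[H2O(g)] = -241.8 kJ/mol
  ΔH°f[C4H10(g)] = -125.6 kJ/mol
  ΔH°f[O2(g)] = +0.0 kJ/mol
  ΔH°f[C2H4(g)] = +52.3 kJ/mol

ΔH_rxn = -11.6 kJ/mol

Products: 2·(+52.3) + 1·(-241.8) = -137.2
Reactants: 1/2·(+0.0) + 1·(-125.6) = -125.6
ΔH_rxn = (-137.2) − (-125.6) = -11.6 kJ/mol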